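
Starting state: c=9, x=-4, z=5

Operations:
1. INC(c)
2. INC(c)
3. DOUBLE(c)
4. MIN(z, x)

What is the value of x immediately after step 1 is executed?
x = -4

Tracing x through execution:
Initial: x = -4
After step 1 (INC(c)): x = -4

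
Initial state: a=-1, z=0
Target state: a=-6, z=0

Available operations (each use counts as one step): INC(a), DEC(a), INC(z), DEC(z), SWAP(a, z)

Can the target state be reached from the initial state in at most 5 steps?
Yes

Path (5 steps): DEC(a) → DEC(a) → DEC(a) → DEC(a) → DEC(a)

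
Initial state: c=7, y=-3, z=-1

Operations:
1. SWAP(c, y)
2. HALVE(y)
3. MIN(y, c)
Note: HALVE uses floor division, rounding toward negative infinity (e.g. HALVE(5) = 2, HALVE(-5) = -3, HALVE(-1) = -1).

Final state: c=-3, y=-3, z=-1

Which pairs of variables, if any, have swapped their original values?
None

Comparing initial and final values:
z: -1 → -1
c: 7 → -3
y: -3 → -3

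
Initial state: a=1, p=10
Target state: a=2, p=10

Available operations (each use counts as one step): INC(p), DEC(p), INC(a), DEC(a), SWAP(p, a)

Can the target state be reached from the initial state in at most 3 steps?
Yes

Path (1 step): INC(a)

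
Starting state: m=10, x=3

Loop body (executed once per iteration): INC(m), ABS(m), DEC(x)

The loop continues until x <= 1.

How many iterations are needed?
2

Tracing iterations:
Initial: m=10, x=3
After iteration 1: m=11, x=2
After iteration 2: m=12, x=1
x <= 1 now holds, so the loop exits after 2 iterations.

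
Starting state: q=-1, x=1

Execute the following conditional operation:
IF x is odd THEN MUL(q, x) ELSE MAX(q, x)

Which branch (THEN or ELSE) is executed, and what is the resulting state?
Branch: THEN, Final state: q=-1, x=1

Evaluating condition: x is odd
Condition is True, so THEN branch executes
After MUL(q, x): q=-1, x=1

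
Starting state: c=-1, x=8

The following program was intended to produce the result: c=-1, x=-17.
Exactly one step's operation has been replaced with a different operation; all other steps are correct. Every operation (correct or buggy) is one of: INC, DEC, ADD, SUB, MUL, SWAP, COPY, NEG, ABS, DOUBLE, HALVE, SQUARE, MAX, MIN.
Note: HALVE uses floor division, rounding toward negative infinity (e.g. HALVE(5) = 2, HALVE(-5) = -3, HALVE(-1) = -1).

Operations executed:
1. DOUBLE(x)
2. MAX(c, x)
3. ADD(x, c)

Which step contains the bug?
Step 2

Trace with buggy code:
Initial: c=-1, x=8
After step 1: c=-1, x=16
After step 2: c=16, x=16
After step 3: c=16, x=32
Actual final c=16, x=32 ≠ expected c=-1, x=-17.
Step 2 is the only position where a single-operation replacement can produce the expected result.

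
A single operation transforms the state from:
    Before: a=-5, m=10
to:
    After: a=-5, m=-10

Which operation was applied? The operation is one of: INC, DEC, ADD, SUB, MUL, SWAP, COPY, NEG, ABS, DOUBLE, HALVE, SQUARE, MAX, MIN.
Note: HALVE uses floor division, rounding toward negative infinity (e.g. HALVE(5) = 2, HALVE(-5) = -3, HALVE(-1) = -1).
NEG(m)

Analyzing the change:
Before: a=-5, m=10
After: a=-5, m=-10
Variable m changed from 10 to -10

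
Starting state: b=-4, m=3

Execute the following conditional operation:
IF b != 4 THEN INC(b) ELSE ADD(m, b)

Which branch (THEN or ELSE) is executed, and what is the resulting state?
Branch: THEN, Final state: b=-3, m=3

Evaluating condition: b != 4
b = -4
Condition is True, so THEN branch executes
After INC(b): b=-3, m=3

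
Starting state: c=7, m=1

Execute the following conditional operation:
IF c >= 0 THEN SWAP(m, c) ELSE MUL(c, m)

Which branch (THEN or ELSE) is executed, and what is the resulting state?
Branch: THEN, Final state: c=1, m=7

Evaluating condition: c >= 0
c = 7
Condition is True, so THEN branch executes
After SWAP(m, c): c=1, m=7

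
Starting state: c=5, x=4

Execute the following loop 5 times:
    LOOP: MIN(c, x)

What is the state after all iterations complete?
c=4, x=4

Iteration trace:
Start: c=5, x=4
After iteration 1: c=4, x=4
After iteration 2: c=4, x=4
After iteration 3: c=4, x=4
After iteration 4: c=4, x=4
After iteration 5: c=4, x=4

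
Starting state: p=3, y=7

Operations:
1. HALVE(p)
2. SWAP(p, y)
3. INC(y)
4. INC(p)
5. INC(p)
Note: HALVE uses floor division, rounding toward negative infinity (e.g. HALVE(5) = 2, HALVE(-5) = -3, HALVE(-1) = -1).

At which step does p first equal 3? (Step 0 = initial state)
Step 0

Tracing p:
Initial: p = 3 ← first occurrence
After step 1: p = 1
After step 2: p = 7
After step 3: p = 7
After step 4: p = 8
After step 5: p = 9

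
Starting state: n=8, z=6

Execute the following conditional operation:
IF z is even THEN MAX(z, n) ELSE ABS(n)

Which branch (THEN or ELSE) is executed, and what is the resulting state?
Branch: THEN, Final state: n=8, z=8

Evaluating condition: z is even
Condition is True, so THEN branch executes
After MAX(z, n): n=8, z=8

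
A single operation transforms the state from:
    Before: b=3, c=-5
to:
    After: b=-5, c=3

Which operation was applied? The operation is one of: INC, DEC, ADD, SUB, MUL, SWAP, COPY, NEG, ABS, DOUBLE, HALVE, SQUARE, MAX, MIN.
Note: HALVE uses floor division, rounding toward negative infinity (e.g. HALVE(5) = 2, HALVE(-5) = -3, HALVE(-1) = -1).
SWAP(b, c)

Analyzing the change:
Before: b=3, c=-5
After: b=-5, c=3
Variable b changed from 3 to -5
Variable c changed from -5 to 3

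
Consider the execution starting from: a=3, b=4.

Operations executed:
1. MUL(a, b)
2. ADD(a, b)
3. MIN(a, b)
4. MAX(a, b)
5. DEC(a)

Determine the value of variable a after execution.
a = 3

Tracing execution:
Step 1: MUL(a, b) → a = 12
Step 2: ADD(a, b) → a = 16
Step 3: MIN(a, b) → a = 4
Step 4: MAX(a, b) → a = 4
Step 5: DEC(a) → a = 3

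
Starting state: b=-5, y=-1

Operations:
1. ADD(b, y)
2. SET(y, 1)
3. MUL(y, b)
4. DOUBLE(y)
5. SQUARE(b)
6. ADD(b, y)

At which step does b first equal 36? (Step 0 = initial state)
Step 5

Tracing b:
Initial: b = -5
After step 1: b = -6
After step 2: b = -6
After step 3: b = -6
After step 4: b = -6
After step 5: b = 36 ← first occurrence
After step 6: b = 24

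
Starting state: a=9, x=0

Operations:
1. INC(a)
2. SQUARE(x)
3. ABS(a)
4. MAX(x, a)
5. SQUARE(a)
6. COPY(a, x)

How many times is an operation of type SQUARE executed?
2

Counting SQUARE operations:
Step 2: SQUARE(x) ← SQUARE
Step 5: SQUARE(a) ← SQUARE
Total: 2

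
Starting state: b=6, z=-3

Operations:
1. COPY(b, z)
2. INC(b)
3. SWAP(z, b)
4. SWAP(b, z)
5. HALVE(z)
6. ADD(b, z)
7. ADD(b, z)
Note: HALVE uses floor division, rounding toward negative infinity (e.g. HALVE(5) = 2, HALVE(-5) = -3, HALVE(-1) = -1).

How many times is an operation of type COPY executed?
1

Counting COPY operations:
Step 1: COPY(b, z) ← COPY
Total: 1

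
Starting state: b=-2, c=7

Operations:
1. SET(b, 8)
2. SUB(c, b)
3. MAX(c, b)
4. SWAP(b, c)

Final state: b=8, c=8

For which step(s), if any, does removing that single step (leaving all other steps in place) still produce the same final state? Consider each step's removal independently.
Step(s) 2, 4

Testing removal of each single step:
Without step 1: final = b=9, c=-2 (different)
Without step 2: final = b=8, c=8 (same)
Without step 3: final = b=-1, c=8 (different)
Without step 4: final = b=8, c=8 (same)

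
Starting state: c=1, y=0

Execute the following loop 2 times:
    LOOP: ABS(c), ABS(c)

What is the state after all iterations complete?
c=1, y=0

Iteration trace:
Start: c=1, y=0
After iteration 1: c=1, y=0
After iteration 2: c=1, y=0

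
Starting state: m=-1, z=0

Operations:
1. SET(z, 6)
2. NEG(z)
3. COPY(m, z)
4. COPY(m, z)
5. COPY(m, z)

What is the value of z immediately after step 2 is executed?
z = -6

Tracing z through execution:
Initial: z = 0
After step 1 (SET(z, 6)): z = 6
After step 2 (NEG(z)): z = -6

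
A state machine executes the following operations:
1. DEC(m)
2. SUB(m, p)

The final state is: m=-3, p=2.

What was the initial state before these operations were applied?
m=0, p=2

Working backwards:
Final state: m=-3, p=2
Before step 2 (SUB(m, p)): m=-1, p=2
Before step 1 (DEC(m)): m=0, p=2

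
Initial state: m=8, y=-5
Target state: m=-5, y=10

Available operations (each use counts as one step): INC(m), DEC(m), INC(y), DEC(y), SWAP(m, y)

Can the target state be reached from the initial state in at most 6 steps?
Yes

Path (3 steps): INC(m) → INC(m) → SWAP(m, y)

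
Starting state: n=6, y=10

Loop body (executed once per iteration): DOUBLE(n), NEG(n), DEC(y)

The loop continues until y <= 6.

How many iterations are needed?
4

Tracing iterations:
Initial: n=6, y=10
After iteration 1: n=-12, y=9
After iteration 2: n=24, y=8
After iteration 3: n=-48, y=7
After iteration 4: n=96, y=6
y <= 6 now holds, so the loop exits after 4 iterations.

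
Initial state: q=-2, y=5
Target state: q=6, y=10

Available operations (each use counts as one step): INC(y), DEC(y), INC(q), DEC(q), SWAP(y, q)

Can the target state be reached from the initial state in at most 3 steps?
No

The target state cannot be reached within 3 steps.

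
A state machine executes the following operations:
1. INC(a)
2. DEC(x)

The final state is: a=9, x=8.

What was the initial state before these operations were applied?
a=8, x=9

Working backwards:
Final state: a=9, x=8
Before step 2 (DEC(x)): a=9, x=9
Before step 1 (INC(a)): a=8, x=9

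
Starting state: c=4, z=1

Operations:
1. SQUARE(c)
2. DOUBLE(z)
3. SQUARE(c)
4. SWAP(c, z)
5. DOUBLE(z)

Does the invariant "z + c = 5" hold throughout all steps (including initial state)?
No, violated after step 1

The invariant is violated after step 1.

State at each step:
Initial: c=4, z=1
After step 1: c=16, z=1
After step 2: c=16, z=2
After step 3: c=256, z=2
After step 4: c=2, z=256
After step 5: c=2, z=512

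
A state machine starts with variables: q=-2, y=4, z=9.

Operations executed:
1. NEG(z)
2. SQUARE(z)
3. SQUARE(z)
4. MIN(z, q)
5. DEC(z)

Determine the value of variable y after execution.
y = 4

Tracing execution:
Step 1: NEG(z) → y = 4
Step 2: SQUARE(z) → y = 4
Step 3: SQUARE(z) → y = 4
Step 4: MIN(z, q) → y = 4
Step 5: DEC(z) → y = 4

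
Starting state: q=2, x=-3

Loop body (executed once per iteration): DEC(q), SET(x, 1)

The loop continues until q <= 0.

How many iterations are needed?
2

Tracing iterations:
Initial: q=2, x=-3
After iteration 1: q=1, x=1
After iteration 2: q=0, x=1
q <= 0 now holds, so the loop exits after 2 iterations.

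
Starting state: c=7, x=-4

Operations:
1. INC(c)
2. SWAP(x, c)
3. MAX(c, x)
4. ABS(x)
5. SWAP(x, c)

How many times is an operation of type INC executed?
1

Counting INC operations:
Step 1: INC(c) ← INC
Total: 1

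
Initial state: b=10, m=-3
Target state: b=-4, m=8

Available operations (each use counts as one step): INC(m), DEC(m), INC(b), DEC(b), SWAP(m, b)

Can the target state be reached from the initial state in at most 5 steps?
Yes

Path (4 steps): DEC(m) → DEC(b) → DEC(b) → SWAP(m, b)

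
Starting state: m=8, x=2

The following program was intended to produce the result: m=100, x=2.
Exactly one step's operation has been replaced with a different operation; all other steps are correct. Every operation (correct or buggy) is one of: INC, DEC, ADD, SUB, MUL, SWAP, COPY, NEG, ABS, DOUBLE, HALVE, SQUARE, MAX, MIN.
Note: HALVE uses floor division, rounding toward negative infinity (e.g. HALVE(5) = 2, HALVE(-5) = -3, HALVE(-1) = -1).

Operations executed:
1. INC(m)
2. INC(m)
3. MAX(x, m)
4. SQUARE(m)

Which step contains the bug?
Step 3

Trace with buggy code:
Initial: m=8, x=2
After step 1: m=9, x=2
After step 2: m=10, x=2
After step 3: m=10, x=10
After step 4: m=100, x=10
Actual final m=100, x=10 ≠ expected m=100, x=2.
Step 3 is the only position where a single-operation replacement can produce the expected result.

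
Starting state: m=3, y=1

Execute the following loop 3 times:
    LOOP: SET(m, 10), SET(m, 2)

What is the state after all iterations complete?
m=2, y=1

Iteration trace:
Start: m=3, y=1
After iteration 1: m=2, y=1
After iteration 2: m=2, y=1
After iteration 3: m=2, y=1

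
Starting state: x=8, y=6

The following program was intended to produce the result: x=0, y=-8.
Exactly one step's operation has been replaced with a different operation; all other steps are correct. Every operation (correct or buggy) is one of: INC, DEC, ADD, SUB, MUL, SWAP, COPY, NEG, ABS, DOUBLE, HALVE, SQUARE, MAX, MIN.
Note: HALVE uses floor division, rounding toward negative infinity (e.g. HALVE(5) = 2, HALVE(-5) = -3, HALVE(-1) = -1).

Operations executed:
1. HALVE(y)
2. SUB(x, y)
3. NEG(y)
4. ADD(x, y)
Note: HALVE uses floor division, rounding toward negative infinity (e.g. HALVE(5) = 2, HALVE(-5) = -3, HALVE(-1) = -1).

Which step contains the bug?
Step 2

Trace with buggy code:
Initial: x=8, y=6
After step 1: x=8, y=3
After step 2: x=5, y=3
After step 3: x=5, y=-3
After step 4: x=2, y=-3
Actual final x=2, y=-3 ≠ expected x=0, y=-8.
Step 2 is the only position where a single-operation replacement can produce the expected result.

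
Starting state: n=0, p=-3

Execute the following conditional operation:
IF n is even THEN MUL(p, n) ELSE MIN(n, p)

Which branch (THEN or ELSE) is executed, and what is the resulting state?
Branch: THEN, Final state: n=0, p=0

Evaluating condition: n is even
Condition is True, so THEN branch executes
After MUL(p, n): n=0, p=0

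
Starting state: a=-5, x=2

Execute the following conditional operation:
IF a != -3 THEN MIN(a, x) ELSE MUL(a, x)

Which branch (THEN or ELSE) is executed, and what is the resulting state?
Branch: THEN, Final state: a=-5, x=2

Evaluating condition: a != -3
a = -5
Condition is True, so THEN branch executes
After MIN(a, x): a=-5, x=2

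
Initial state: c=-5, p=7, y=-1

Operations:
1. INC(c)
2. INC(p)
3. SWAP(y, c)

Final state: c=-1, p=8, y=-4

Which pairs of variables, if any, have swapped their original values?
None

Comparing initial and final values:
p: 7 → 8
c: -5 → -1
y: -1 → -4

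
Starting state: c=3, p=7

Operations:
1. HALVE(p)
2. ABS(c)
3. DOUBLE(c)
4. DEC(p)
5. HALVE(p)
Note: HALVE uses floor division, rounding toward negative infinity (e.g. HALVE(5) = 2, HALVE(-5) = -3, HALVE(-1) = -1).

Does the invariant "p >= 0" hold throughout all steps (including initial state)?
Yes

The invariant holds at every step.

State at each step:
Initial: c=3, p=7
After step 1: c=3, p=3
After step 2: c=3, p=3
After step 3: c=6, p=3
After step 4: c=6, p=2
After step 5: c=6, p=1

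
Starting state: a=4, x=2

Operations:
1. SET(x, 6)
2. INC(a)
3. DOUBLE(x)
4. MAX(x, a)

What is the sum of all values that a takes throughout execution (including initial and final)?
23

Values of a at each step:
Initial: a = 4
After step 1: a = 4
After step 2: a = 5
After step 3: a = 5
After step 4: a = 5
Sum = 4 + 4 + 5 + 5 + 5 = 23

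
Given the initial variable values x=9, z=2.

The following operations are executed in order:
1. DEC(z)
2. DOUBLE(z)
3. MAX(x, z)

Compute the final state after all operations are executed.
{x: 9, z: 2}

Step-by-step execution:
Initial: x=9, z=2
After step 1 (DEC(z)): x=9, z=1
After step 2 (DOUBLE(z)): x=9, z=2
After step 3 (MAX(x, z)): x=9, z=2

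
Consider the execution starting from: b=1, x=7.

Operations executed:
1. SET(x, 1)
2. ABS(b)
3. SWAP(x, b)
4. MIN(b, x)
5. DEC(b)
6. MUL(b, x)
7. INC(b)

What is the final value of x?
x = 1

Tracing execution:
Step 1: SET(x, 1) → x = 1
Step 2: ABS(b) → x = 1
Step 3: SWAP(x, b) → x = 1
Step 4: MIN(b, x) → x = 1
Step 5: DEC(b) → x = 1
Step 6: MUL(b, x) → x = 1
Step 7: INC(b) → x = 1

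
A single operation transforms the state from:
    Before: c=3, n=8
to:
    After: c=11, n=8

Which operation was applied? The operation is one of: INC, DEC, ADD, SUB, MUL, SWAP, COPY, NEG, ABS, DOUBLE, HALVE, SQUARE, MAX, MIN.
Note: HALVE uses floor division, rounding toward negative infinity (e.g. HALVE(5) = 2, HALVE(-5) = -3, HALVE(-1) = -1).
ADD(c, n)

Analyzing the change:
Before: c=3, n=8
After: c=11, n=8
Variable c changed from 3 to 11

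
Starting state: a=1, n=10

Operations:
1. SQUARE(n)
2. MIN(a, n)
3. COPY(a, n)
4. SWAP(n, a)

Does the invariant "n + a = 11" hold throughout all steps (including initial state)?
No, violated after step 1

The invariant is violated after step 1.

State at each step:
Initial: a=1, n=10
After step 1: a=1, n=100
After step 2: a=1, n=100
After step 3: a=100, n=100
After step 4: a=100, n=100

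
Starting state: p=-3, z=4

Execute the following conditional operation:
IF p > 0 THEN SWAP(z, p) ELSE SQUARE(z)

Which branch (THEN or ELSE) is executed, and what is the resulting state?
Branch: ELSE, Final state: p=-3, z=16

Evaluating condition: p > 0
p = -3
Condition is False, so ELSE branch executes
After SQUARE(z): p=-3, z=16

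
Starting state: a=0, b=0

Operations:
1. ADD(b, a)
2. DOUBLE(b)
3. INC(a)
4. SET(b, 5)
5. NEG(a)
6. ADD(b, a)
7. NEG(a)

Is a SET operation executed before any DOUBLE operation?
No

First SET: step 4
First DOUBLE: step 2
Since 4 > 2, DOUBLE comes first.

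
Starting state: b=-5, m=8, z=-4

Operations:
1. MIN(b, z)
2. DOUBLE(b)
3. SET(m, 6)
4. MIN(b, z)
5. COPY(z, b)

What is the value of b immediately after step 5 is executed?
b = -10

Tracing b through execution:
Initial: b = -5
After step 1 (MIN(b, z)): b = -5
After step 2 (DOUBLE(b)): b = -10
After step 3 (SET(m, 6)): b = -10
After step 4 (MIN(b, z)): b = -10
After step 5 (COPY(z, b)): b = -10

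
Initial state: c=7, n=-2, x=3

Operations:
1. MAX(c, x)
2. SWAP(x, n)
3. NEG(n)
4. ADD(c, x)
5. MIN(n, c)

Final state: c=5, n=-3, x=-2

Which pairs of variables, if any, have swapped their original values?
None

Comparing initial and final values:
n: -2 → -3
x: 3 → -2
c: 7 → 5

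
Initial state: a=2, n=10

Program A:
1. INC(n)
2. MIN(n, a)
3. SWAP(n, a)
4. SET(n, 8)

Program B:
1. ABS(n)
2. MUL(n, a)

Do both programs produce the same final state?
No

Program A final state: a=2, n=8
Program B final state: a=2, n=20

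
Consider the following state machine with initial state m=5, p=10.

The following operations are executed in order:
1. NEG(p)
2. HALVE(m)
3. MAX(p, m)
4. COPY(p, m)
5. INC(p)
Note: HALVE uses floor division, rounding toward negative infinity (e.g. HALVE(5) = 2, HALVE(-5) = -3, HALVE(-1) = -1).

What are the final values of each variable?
{m: 2, p: 3}

Step-by-step execution:
Initial: m=5, p=10
After step 1 (NEG(p)): m=5, p=-10
After step 2 (HALVE(m)): m=2, p=-10
After step 3 (MAX(p, m)): m=2, p=2
After step 4 (COPY(p, m)): m=2, p=2
After step 5 (INC(p)): m=2, p=3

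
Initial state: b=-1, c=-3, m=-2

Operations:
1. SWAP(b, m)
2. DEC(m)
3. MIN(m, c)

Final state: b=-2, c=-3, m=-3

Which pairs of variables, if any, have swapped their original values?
None

Comparing initial and final values:
m: -2 → -3
c: -3 → -3
b: -1 → -2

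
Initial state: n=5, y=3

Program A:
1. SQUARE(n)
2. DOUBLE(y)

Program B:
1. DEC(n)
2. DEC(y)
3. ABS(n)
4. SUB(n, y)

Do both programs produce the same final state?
No

Program A final state: n=25, y=6
Program B final state: n=2, y=2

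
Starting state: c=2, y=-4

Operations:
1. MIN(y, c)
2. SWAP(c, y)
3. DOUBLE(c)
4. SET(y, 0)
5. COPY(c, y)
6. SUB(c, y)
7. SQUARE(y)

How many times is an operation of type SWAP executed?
1

Counting SWAP operations:
Step 2: SWAP(c, y) ← SWAP
Total: 1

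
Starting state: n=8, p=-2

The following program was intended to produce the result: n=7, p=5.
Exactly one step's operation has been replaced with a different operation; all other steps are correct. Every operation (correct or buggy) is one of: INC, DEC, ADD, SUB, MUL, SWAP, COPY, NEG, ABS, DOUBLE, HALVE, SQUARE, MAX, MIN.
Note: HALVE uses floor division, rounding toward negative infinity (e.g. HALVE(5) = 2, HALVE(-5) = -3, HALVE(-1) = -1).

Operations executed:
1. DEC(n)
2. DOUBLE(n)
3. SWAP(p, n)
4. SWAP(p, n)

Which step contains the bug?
Step 2

Trace with buggy code:
Initial: n=8, p=-2
After step 1: n=7, p=-2
After step 2: n=14, p=-2
After step 3: n=-2, p=14
After step 4: n=14, p=-2
Actual final n=14, p=-2 ≠ expected n=7, p=5.
Step 2 is the only position where a single-operation replacement can produce the expected result.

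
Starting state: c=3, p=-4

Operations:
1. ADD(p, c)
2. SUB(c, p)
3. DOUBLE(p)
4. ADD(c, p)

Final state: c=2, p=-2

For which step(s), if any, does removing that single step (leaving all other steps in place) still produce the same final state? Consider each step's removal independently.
None - removing any single step changes the final result

Testing removal of each single step:
Without step 1: final = c=-1, p=-8 (different)
Without step 2: final = c=1, p=-2 (different)
Without step 3: final = c=3, p=-1 (different)
Without step 4: final = c=4, p=-2 (different)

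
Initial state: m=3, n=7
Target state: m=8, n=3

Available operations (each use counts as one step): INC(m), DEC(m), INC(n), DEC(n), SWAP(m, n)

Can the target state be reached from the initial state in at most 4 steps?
Yes

Path (2 steps): INC(n) → SWAP(m, n)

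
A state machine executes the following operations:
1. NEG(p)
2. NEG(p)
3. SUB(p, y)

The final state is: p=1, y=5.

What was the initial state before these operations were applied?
p=6, y=5

Working backwards:
Final state: p=1, y=5
Before step 3 (SUB(p, y)): p=6, y=5
Before step 2 (NEG(p)): p=-6, y=5
Before step 1 (NEG(p)): p=6, y=5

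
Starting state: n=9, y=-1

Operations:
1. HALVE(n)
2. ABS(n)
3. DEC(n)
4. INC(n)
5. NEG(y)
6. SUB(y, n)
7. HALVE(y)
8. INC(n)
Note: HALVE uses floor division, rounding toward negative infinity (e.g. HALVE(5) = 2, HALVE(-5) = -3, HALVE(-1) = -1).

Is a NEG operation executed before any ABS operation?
No

First NEG: step 5
First ABS: step 2
Since 5 > 2, ABS comes first.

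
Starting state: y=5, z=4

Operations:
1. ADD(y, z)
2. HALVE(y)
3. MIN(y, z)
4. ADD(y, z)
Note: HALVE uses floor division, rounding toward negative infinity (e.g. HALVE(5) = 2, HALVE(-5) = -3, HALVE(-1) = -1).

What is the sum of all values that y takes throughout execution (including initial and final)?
30

Values of y at each step:
Initial: y = 5
After step 1: y = 9
After step 2: y = 4
After step 3: y = 4
After step 4: y = 8
Sum = 5 + 9 + 4 + 4 + 8 = 30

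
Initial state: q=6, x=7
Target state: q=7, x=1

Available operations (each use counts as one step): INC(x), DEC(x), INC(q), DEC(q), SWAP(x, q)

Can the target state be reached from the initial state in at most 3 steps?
No

The target state cannot be reached within 3 steps.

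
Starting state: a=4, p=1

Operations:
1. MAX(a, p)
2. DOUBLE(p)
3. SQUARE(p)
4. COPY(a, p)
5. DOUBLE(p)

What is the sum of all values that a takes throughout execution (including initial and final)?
24

Values of a at each step:
Initial: a = 4
After step 1: a = 4
After step 2: a = 4
After step 3: a = 4
After step 4: a = 4
After step 5: a = 4
Sum = 4 + 4 + 4 + 4 + 4 + 4 = 24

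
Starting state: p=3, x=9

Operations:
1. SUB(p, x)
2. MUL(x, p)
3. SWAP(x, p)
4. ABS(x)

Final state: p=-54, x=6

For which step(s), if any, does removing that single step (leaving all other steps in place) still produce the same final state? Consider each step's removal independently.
None - removing any single step changes the final result

Testing removal of each single step:
Without step 1: final = p=27, x=3 (different)
Without step 2: final = p=9, x=6 (different)
Without step 3: final = p=-6, x=54 (different)
Without step 4: final = p=-54, x=-6 (different)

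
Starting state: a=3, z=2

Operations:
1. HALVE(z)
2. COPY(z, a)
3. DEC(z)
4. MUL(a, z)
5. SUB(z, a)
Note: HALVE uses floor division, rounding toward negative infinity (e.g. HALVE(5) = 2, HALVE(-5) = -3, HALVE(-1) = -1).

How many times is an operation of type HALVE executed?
1

Counting HALVE operations:
Step 1: HALVE(z) ← HALVE
Total: 1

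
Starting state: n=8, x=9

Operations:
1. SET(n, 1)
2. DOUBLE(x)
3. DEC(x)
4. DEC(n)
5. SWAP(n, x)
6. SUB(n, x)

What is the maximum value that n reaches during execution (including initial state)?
17

Values of n at each step:
Initial: n = 8
After step 1: n = 1
After step 2: n = 1
After step 3: n = 1
After step 4: n = 0
After step 5: n = 17 ← maximum
After step 6: n = 17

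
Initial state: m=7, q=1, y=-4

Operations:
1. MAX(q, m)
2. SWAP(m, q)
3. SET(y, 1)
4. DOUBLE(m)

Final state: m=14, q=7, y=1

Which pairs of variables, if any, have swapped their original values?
None

Comparing initial and final values:
y: -4 → 1
q: 1 → 7
m: 7 → 14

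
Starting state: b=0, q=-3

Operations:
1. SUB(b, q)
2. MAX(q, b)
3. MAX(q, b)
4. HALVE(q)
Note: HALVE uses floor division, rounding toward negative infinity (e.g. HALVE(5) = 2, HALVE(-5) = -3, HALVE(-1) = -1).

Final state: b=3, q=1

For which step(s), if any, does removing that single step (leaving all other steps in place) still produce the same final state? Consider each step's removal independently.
Step(s) 2, 3

Testing removal of each single step:
Without step 1: final = b=0, q=0 (different)
Without step 2: final = b=3, q=1 (same)
Without step 3: final = b=3, q=1 (same)
Without step 4: final = b=3, q=3 (different)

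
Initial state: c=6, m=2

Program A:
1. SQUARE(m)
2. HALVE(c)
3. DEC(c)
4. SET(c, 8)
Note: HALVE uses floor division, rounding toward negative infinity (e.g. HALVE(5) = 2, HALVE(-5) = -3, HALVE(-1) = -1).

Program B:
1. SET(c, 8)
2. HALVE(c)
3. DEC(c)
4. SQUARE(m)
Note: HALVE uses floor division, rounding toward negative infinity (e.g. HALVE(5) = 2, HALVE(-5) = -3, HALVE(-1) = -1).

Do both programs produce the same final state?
No

Program A final state: c=8, m=4
Program B final state: c=3, m=4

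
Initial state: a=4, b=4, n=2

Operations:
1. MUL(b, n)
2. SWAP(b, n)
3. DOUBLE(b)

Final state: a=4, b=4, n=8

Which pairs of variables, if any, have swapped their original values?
None

Comparing initial and final values:
b: 4 → 4
n: 2 → 8
a: 4 → 4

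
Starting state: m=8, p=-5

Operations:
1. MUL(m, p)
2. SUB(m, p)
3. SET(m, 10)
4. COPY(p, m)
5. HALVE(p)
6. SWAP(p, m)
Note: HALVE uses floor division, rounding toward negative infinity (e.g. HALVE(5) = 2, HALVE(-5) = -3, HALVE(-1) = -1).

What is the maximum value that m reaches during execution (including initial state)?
10

Values of m at each step:
Initial: m = 8
After step 1: m = -40
After step 2: m = -35
After step 3: m = 10 ← maximum
After step 4: m = 10
After step 5: m = 10
After step 6: m = 5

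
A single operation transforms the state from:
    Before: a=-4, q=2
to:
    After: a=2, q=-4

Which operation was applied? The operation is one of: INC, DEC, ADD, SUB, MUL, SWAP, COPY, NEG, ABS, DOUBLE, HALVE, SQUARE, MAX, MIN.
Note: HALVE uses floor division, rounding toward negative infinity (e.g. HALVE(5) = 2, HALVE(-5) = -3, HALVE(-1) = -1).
SWAP(q, a)

Analyzing the change:
Before: a=-4, q=2
After: a=2, q=-4
Variable q changed from 2 to -4
Variable a changed from -4 to 2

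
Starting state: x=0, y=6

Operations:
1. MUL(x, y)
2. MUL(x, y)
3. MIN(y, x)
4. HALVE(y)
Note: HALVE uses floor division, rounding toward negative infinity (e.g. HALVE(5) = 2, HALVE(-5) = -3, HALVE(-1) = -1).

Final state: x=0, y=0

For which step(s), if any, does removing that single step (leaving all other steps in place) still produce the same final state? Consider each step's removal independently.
Step(s) 1, 2, 4

Testing removal of each single step:
Without step 1: final = x=0, y=0 (same)
Without step 2: final = x=0, y=0 (same)
Without step 3: final = x=0, y=3 (different)
Without step 4: final = x=0, y=0 (same)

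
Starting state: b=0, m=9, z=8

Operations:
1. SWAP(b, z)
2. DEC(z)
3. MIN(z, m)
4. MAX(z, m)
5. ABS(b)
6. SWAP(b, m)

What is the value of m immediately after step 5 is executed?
m = 9

Tracing m through execution:
Initial: m = 9
After step 1 (SWAP(b, z)): m = 9
After step 2 (DEC(z)): m = 9
After step 3 (MIN(z, m)): m = 9
After step 4 (MAX(z, m)): m = 9
After step 5 (ABS(b)): m = 9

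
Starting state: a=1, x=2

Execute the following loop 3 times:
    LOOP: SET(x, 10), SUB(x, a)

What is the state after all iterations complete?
a=1, x=9

Iteration trace:
Start: a=1, x=2
After iteration 1: a=1, x=9
After iteration 2: a=1, x=9
After iteration 3: a=1, x=9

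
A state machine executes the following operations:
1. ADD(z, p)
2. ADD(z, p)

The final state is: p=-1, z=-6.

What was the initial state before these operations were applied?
p=-1, z=-4

Working backwards:
Final state: p=-1, z=-6
Before step 2 (ADD(z, p)): p=-1, z=-5
Before step 1 (ADD(z, p)): p=-1, z=-4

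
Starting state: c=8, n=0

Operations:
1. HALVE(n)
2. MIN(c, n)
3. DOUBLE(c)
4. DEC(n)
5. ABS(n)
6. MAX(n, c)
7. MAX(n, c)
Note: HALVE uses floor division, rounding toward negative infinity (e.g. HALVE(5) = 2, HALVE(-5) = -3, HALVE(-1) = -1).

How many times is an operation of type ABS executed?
1

Counting ABS operations:
Step 5: ABS(n) ← ABS
Total: 1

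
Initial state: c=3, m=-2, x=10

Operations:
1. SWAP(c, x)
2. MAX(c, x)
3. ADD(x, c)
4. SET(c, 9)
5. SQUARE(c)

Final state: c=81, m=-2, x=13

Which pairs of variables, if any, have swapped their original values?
None

Comparing initial and final values:
m: -2 → -2
c: 3 → 81
x: 10 → 13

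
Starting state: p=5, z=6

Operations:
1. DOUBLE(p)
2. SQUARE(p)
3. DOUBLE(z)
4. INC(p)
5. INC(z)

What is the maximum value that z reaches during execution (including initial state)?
13

Values of z at each step:
Initial: z = 6
After step 1: z = 6
After step 2: z = 6
After step 3: z = 12
After step 4: z = 12
After step 5: z = 13 ← maximum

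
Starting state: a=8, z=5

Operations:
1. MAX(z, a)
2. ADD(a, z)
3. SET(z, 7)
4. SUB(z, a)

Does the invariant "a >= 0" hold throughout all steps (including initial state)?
Yes

The invariant holds at every step.

State at each step:
Initial: a=8, z=5
After step 1: a=8, z=8
After step 2: a=16, z=8
After step 3: a=16, z=7
After step 4: a=16, z=-9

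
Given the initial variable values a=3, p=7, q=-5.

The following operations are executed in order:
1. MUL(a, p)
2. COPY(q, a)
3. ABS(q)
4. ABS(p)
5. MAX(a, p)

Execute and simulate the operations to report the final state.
{a: 21, p: 7, q: 21}

Step-by-step execution:
Initial: a=3, p=7, q=-5
After step 1 (MUL(a, p)): a=21, p=7, q=-5
After step 2 (COPY(q, a)): a=21, p=7, q=21
After step 3 (ABS(q)): a=21, p=7, q=21
After step 4 (ABS(p)): a=21, p=7, q=21
After step 5 (MAX(a, p)): a=21, p=7, q=21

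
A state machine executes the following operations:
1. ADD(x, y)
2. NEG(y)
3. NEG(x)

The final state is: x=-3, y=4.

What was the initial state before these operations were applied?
x=7, y=-4

Working backwards:
Final state: x=-3, y=4
Before step 3 (NEG(x)): x=3, y=4
Before step 2 (NEG(y)): x=3, y=-4
Before step 1 (ADD(x, y)): x=7, y=-4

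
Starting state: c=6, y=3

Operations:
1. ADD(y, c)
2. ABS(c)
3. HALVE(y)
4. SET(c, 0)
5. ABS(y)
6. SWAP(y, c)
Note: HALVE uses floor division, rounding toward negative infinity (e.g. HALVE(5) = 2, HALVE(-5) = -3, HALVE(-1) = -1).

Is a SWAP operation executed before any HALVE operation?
No

First SWAP: step 6
First HALVE: step 3
Since 6 > 3, HALVE comes first.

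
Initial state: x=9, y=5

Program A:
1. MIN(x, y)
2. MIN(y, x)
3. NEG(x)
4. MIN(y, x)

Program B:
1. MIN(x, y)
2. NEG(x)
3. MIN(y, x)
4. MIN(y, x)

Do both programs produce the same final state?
Yes

Program A final state: x=-5, y=-5
Program B final state: x=-5, y=-5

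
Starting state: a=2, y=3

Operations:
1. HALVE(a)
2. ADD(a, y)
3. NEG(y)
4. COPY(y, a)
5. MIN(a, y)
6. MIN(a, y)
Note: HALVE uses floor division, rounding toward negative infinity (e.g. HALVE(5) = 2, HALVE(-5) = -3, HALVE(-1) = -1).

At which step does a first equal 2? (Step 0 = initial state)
Step 0

Tracing a:
Initial: a = 2 ← first occurrence
After step 1: a = 1
After step 2: a = 4
After step 3: a = 4
After step 4: a = 4
After step 5: a = 4
After step 6: a = 4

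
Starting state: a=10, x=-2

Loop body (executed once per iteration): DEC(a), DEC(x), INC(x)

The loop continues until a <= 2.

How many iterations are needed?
8

Tracing iterations:
Initial: a=10, x=-2
After iteration 1: a=9, x=-2
After iteration 2: a=8, x=-2
After iteration 3: a=7, x=-2
After iteration 4: a=6, x=-2
After iteration 5: a=5, x=-2
After iteration 6: a=4, x=-2
After iteration 7: a=3, x=-2
After iteration 8: a=2, x=-2
a <= 2 now holds, so the loop exits after 8 iterations.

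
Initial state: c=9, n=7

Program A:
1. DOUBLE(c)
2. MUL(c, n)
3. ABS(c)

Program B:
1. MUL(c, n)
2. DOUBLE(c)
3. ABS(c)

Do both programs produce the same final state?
Yes

Program A final state: c=126, n=7
Program B final state: c=126, n=7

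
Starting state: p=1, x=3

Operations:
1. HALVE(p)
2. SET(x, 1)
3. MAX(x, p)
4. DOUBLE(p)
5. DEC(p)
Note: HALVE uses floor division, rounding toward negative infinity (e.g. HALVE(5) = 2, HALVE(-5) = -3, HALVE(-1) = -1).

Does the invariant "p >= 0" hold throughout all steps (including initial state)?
No, violated after step 5

The invariant is violated after step 5.

State at each step:
Initial: p=1, x=3
After step 1: p=0, x=3
After step 2: p=0, x=1
After step 3: p=0, x=1
After step 4: p=0, x=1
After step 5: p=-1, x=1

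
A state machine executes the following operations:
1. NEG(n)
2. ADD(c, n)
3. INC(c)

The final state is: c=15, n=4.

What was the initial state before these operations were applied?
c=10, n=-4

Working backwards:
Final state: c=15, n=4
Before step 3 (INC(c)): c=14, n=4
Before step 2 (ADD(c, n)): c=10, n=4
Before step 1 (NEG(n)): c=10, n=-4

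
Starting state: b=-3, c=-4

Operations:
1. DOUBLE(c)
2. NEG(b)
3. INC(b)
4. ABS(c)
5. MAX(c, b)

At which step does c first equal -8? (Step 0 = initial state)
Step 1

Tracing c:
Initial: c = -4
After step 1: c = -8 ← first occurrence
After step 2: c = -8
After step 3: c = -8
After step 4: c = 8
After step 5: c = 8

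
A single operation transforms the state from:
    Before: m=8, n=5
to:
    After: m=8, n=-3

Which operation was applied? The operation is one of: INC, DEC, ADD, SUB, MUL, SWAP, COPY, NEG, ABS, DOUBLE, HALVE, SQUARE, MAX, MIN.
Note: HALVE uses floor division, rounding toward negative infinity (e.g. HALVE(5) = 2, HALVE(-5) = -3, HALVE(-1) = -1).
SUB(n, m)

Analyzing the change:
Before: m=8, n=5
After: m=8, n=-3
Variable n changed from 5 to -3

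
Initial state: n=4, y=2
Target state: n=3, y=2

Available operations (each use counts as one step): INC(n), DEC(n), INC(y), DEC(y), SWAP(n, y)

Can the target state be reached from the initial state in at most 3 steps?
Yes

Path (1 step): DEC(n)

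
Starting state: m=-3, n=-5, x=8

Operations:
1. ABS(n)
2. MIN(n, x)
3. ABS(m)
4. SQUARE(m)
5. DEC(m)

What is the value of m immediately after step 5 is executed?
m = 8

Tracing m through execution:
Initial: m = -3
After step 1 (ABS(n)): m = -3
After step 2 (MIN(n, x)): m = -3
After step 3 (ABS(m)): m = 3
After step 4 (SQUARE(m)): m = 9
After step 5 (DEC(m)): m = 8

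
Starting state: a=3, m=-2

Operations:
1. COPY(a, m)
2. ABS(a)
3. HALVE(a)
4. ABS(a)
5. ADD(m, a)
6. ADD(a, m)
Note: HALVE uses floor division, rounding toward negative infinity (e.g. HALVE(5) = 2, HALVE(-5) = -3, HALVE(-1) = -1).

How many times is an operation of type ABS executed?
2

Counting ABS operations:
Step 2: ABS(a) ← ABS
Step 4: ABS(a) ← ABS
Total: 2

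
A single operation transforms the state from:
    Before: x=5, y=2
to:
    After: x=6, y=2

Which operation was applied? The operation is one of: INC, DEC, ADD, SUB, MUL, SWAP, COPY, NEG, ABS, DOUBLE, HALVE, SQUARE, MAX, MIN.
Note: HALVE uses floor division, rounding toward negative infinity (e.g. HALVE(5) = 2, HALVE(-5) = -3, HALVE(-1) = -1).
INC(x)

Analyzing the change:
Before: x=5, y=2
After: x=6, y=2
Variable x changed from 5 to 6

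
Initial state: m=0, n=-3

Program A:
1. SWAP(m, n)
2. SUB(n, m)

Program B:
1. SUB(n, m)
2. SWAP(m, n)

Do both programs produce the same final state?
No

Program A final state: m=-3, n=3
Program B final state: m=-3, n=0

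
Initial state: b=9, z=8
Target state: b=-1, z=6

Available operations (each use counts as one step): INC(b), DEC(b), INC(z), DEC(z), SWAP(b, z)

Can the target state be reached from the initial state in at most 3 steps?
No

The target state cannot be reached within 3 steps.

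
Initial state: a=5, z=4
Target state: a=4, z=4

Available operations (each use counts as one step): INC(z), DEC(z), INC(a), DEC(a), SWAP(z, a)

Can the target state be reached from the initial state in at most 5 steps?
Yes

Path (1 step): DEC(a)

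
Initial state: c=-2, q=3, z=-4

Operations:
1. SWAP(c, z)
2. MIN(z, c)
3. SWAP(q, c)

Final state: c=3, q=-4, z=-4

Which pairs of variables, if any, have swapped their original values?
None

Comparing initial and final values:
q: 3 → -4
c: -2 → 3
z: -4 → -4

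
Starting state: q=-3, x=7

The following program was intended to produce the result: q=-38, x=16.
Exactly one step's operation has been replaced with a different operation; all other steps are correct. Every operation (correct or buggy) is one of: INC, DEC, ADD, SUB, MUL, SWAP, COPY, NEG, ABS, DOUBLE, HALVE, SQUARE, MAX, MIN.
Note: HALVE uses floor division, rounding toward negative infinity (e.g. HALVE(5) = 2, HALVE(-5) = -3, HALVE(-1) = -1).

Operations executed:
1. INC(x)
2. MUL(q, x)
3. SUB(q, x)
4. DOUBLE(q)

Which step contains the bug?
Step 2

Trace with buggy code:
Initial: q=-3, x=7
After step 1: q=-3, x=8
After step 2: q=-24, x=8
After step 3: q=-32, x=8
After step 4: q=-64, x=8
Actual final q=-64, x=8 ≠ expected q=-38, x=16.
Step 2 is the only position where a single-operation replacement can produce the expected result.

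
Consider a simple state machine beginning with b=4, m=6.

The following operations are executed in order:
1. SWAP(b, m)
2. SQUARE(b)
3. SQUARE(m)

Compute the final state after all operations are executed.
{b: 36, m: 16}

Step-by-step execution:
Initial: b=4, m=6
After step 1 (SWAP(b, m)): b=6, m=4
After step 2 (SQUARE(b)): b=36, m=4
After step 3 (SQUARE(m)): b=36, m=16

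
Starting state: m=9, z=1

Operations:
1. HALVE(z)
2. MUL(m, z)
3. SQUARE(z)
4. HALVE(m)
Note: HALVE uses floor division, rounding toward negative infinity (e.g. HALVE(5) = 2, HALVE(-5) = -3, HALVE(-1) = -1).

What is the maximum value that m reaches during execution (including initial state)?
9

Values of m at each step:
Initial: m = 9 ← maximum
After step 1: m = 9
After step 2: m = 0
After step 3: m = 0
After step 4: m = 0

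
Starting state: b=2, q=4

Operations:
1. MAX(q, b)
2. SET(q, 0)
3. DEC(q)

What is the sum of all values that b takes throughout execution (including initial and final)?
8

Values of b at each step:
Initial: b = 2
After step 1: b = 2
After step 2: b = 2
After step 3: b = 2
Sum = 2 + 2 + 2 + 2 = 8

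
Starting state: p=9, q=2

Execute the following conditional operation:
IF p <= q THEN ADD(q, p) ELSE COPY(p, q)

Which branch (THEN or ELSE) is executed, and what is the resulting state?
Branch: ELSE, Final state: p=2, q=2

Evaluating condition: p <= q
p = 9, q = 2
Condition is False, so ELSE branch executes
After COPY(p, q): p=2, q=2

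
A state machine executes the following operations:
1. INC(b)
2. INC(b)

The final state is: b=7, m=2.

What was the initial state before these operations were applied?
b=5, m=2

Working backwards:
Final state: b=7, m=2
Before step 2 (INC(b)): b=6, m=2
Before step 1 (INC(b)): b=5, m=2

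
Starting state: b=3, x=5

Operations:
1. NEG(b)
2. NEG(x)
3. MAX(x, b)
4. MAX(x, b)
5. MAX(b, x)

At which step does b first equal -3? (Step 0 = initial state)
Step 1

Tracing b:
Initial: b = 3
After step 1: b = -3 ← first occurrence
After step 2: b = -3
After step 3: b = -3
After step 4: b = -3
After step 5: b = -3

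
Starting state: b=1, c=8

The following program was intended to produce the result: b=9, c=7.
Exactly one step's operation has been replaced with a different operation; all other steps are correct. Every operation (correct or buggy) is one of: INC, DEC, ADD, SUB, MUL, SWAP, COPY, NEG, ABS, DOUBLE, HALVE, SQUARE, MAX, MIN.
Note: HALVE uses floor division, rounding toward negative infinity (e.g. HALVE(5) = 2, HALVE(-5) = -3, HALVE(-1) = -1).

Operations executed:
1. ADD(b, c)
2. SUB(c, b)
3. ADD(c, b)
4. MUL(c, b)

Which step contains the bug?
Step 4

Trace with buggy code:
Initial: b=1, c=8
After step 1: b=9, c=8
After step 2: b=9, c=-1
After step 3: b=9, c=8
After step 4: b=9, c=72
Actual final b=9, c=72 ≠ expected b=9, c=7.
Step 4 is the only position where a single-operation replacement can produce the expected result.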